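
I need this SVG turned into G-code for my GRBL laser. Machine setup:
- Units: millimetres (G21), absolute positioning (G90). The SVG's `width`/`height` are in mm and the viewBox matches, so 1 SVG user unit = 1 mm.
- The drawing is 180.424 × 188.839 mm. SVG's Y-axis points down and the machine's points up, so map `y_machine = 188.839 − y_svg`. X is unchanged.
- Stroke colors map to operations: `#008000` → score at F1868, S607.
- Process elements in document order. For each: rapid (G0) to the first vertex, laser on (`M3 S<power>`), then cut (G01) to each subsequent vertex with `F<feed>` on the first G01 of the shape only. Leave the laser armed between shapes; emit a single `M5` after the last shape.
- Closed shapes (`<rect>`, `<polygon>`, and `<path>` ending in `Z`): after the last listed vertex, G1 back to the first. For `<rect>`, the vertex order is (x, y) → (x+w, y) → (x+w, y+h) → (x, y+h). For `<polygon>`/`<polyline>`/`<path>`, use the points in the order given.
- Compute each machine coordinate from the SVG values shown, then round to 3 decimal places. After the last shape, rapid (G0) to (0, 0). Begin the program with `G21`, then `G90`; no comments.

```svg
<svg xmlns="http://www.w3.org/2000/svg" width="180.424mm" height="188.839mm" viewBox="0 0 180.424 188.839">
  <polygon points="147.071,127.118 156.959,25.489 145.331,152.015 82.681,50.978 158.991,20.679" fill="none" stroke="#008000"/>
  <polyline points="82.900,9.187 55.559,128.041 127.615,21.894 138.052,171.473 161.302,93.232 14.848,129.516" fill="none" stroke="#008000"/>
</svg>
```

G21
G90
G0 X147.071 Y61.721
M3 S607
G01 X156.959 Y163.350 F1868
G01 X145.331 Y36.824
G01 X82.681 Y137.861
G01 X158.991 Y168.160
G01 X147.071 Y61.721
G0 X82.900 Y179.652
M3 S607
G01 X55.559 Y60.798 F1868
G01 X127.615 Y166.945
G01 X138.052 Y17.366
G01 X161.302 Y95.607
G01 X14.848 Y59.323
M5
G0 X0.000 Y0.000

1 u = 1 mm; y_m = 188.839 − y.

[1] `<polygon>` closed polygon, #008000→score S607 F1868: (147.071,61.721) → (156.959,163.350) → (145.331,36.824) → (82.681,137.861) → (158.991,168.160) → (147.071,61.721) (closed)

[2] `<polyline>` open polyline, #008000→score S607 F1868: (82.900,179.652) → (55.559,60.798) → (127.615,166.945) → (138.052,17.366) → (161.302,95.607) → (14.848,59.323)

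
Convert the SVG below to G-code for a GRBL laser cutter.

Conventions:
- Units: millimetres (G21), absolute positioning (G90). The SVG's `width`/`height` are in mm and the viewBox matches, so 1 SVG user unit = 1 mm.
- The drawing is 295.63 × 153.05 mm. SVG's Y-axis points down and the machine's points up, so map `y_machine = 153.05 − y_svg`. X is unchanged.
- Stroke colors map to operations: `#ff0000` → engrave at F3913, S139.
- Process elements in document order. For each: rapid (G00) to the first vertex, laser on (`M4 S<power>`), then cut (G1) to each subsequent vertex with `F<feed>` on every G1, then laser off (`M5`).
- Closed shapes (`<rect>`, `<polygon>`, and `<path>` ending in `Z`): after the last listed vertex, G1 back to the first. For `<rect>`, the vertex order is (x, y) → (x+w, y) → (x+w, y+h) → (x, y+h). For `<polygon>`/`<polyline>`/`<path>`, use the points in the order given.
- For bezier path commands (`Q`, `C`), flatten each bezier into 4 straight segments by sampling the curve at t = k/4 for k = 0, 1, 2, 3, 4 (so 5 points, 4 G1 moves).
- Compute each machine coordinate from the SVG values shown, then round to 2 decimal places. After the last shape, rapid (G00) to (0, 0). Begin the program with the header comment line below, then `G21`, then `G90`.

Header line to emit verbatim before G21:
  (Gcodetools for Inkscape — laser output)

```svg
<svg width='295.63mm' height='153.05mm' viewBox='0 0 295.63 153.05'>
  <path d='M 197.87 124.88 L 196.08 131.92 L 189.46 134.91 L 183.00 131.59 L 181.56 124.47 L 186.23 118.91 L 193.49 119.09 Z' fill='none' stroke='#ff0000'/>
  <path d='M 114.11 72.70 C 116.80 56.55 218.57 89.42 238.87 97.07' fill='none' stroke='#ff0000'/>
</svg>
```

Since the viewBox matches the mm dimensions, user units are millimetres directly. The only transform is the Y-flip y_m = 153.05 − y_svg.

Shape 1 is a regular polygon drawn with `<path>`. Its stroke #ff0000 means engrave at S139, F3913. After flipping Y the toolpath is (197.87,28.17) → (196.08,21.13) → (189.46,18.14) → (183.00,21.46) → (181.56,28.58) → (186.23,34.14) → (193.49,33.96) → (197.87,28.17), returning to the start.

Shape 2 is a cubic bezier drawn with `<path>`. Its stroke #ff0000 means engrave at S139, F3913. After flipping Y the toolpath is (114.11,80.35) → (131.88,84.43) → (169.89,77.09) → (211.19,65.29) → (238.87,55.98).

(Gcodetools for Inkscape — laser output)
G21
G90
G00 X197.87 Y28.17
M4 S139
G1 X196.08 Y21.13 F3913
G1 X189.46 Y18.14 F3913
G1 X183.00 Y21.46 F3913
G1 X181.56 Y28.58 F3913
G1 X186.23 Y34.14 F3913
G1 X193.49 Y33.96 F3913
G1 X197.87 Y28.17 F3913
M5
G00 X114.11 Y80.35
M4 S139
G1 X131.88 Y84.43 F3913
G1 X169.89 Y77.09 F3913
G1 X211.19 Y65.29 F3913
G1 X238.87 Y55.98 F3913
M5
G00 X0.00 Y0.00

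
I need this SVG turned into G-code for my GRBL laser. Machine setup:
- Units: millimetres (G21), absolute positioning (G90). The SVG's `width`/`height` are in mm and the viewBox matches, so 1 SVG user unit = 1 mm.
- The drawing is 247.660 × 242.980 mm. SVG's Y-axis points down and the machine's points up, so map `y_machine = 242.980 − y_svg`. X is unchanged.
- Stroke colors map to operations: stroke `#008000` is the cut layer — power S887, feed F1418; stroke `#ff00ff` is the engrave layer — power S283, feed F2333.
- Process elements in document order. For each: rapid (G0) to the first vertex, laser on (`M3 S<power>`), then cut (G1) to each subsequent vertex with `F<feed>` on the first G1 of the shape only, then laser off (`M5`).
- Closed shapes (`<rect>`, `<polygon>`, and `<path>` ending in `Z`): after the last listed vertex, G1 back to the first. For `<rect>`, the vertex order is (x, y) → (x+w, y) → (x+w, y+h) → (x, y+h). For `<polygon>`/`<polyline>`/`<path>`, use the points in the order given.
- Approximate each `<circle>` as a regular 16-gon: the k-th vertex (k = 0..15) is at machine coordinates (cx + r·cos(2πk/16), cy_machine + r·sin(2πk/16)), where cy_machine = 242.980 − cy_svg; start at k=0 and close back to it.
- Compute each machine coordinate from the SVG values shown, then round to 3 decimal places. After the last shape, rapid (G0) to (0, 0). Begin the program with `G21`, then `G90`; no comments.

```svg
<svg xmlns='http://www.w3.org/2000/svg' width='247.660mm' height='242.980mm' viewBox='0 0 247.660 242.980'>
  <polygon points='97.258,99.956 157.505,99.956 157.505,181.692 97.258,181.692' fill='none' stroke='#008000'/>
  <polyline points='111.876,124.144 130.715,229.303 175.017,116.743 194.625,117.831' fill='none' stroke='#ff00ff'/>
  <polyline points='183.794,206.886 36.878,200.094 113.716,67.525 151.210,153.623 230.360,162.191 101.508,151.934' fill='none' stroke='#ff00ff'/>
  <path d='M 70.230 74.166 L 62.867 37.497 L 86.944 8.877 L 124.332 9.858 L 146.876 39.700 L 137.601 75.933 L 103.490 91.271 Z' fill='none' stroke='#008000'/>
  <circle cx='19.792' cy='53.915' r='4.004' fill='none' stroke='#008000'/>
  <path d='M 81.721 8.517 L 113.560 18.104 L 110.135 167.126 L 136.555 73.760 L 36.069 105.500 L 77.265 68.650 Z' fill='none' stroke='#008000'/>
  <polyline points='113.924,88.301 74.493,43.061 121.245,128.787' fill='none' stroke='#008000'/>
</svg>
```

viewBox `0 0 247.660 242.980` with mm width/height → 1 unit = 1 mm. Flip: y_m = 242.980 − y_svg.

**Shape 1** — `<polygon>` rectangle, stroke `#008000` → cut (S887, F1418). Machine vertices: (97.258,143.024) → (157.505,143.024) → (157.505,61.288) → (97.258,61.288) → (97.258,143.024). Closed: final G1 returns to the first vertex.

**Shape 2** — `<polyline>` open polyline, stroke `#ff00ff` → engrave (S283, F2333). Machine vertices: (111.876,118.836) → (130.715,13.677) → (175.017,126.237) → (194.625,125.149). Open path.

**Shape 3** — `<polyline>` open polyline, stroke `#ff00ff` → engrave (S283, F2333). Machine vertices: (183.794,36.094) → (36.878,42.886) → (113.716,175.455) → (151.210,89.357) → (230.360,80.789) → (101.508,91.046). Open path.

**Shape 4** — `<path>` regular polygon, stroke `#008000` → cut (S887, F1418). Machine vertices: (70.230,168.814) → (62.867,205.483) → (86.944,234.103) → (124.332,233.122) → (146.876,203.280) → (137.601,167.047) → (103.490,151.709) → (70.230,168.814). Closed: final G1 returns to the first vertex.

**Shape 5** — `<circle>` circle, stroke `#008000` → cut (S887, F1418). Machine vertices: (23.796,189.065) → (23.491,190.597) → (22.623,191.896) → (21.324,192.764) → (19.792,193.069) → (18.260,192.764) → (16.961,191.896) → (16.093,190.597) → (15.788,189.065) → (16.093,187.533) → (16.961,186.234) → (18.260,185.366) → (19.792,185.061) → (21.324,185.366) → (22.623,186.234) → (23.491,187.533) → (23.796,189.065). Closed: final G1 returns to the first vertex.

**Shape 6** — `<path>` closed polygon, stroke `#008000` → cut (S887, F1418). Machine vertices: (81.721,234.463) → (113.560,224.876) → (110.135,75.854) → (136.555,169.220) → (36.069,137.480) → (77.265,174.330) → (81.721,234.463). Closed: final G1 returns to the first vertex.

**Shape 7** — `<polyline>` open polyline, stroke `#008000` → cut (S887, F1418). Machine vertices: (113.924,154.679) → (74.493,199.919) → (121.245,114.193). Open path.

G21
G90
G0 X97.258 Y143.024
M3 S887
G1 X157.505 Y143.024 F1418
G1 X157.505 Y61.288
G1 X97.258 Y61.288
G1 X97.258 Y143.024
M5
G0 X111.876 Y118.836
M3 S283
G1 X130.715 Y13.677 F2333
G1 X175.017 Y126.237
G1 X194.625 Y125.149
M5
G0 X183.794 Y36.094
M3 S283
G1 X36.878 Y42.886 F2333
G1 X113.716 Y175.455
G1 X151.210 Y89.357
G1 X230.360 Y80.789
G1 X101.508 Y91.046
M5
G0 X70.230 Y168.814
M3 S887
G1 X62.867 Y205.483 F1418
G1 X86.944 Y234.103
G1 X124.332 Y233.122
G1 X146.876 Y203.280
G1 X137.601 Y167.047
G1 X103.490 Y151.709
G1 X70.230 Y168.814
M5
G0 X23.796 Y189.065
M3 S887
G1 X23.491 Y190.597 F1418
G1 X22.623 Y191.896
G1 X21.324 Y192.764
G1 X19.792 Y193.069
G1 X18.260 Y192.764
G1 X16.961 Y191.896
G1 X16.093 Y190.597
G1 X15.788 Y189.065
G1 X16.093 Y187.533
G1 X16.961 Y186.234
G1 X18.260 Y185.366
G1 X19.792 Y185.061
G1 X21.324 Y185.366
G1 X22.623 Y186.234
G1 X23.491 Y187.533
G1 X23.796 Y189.065
M5
G0 X81.721 Y234.463
M3 S887
G1 X113.560 Y224.876 F1418
G1 X110.135 Y75.854
G1 X136.555 Y169.220
G1 X36.069 Y137.480
G1 X77.265 Y174.330
G1 X81.721 Y234.463
M5
G0 X113.924 Y154.679
M3 S887
G1 X74.493 Y199.919 F1418
G1 X121.245 Y114.193
M5
G0 X0.000 Y0.000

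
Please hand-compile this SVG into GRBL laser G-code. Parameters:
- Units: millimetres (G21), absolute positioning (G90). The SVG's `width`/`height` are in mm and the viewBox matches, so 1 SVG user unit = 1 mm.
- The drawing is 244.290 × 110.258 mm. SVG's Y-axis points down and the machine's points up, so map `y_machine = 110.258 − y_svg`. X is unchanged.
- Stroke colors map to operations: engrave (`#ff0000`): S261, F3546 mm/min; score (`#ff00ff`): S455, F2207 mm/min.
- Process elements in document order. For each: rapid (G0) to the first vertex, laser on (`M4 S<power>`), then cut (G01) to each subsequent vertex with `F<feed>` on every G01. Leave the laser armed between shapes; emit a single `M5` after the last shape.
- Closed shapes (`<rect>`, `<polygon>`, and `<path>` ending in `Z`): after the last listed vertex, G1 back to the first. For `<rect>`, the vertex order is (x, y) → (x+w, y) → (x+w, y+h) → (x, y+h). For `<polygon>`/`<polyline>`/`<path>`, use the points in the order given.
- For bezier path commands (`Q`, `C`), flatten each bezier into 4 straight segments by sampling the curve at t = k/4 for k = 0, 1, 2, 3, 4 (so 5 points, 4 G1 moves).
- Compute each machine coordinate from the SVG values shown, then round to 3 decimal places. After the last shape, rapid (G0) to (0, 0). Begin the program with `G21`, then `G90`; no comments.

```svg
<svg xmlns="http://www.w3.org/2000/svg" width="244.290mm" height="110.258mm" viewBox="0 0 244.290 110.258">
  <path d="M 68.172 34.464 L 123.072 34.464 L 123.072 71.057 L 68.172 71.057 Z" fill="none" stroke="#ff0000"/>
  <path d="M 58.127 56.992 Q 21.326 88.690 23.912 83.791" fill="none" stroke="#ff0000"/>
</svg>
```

G21
G90
G0 X68.172 Y75.794
M4 S261
G01 X123.072 Y75.794 F3546
G01 X123.072 Y39.201 F3546
G01 X68.172 Y39.201 F3546
G01 X68.172 Y75.794 F3546
G0 X58.127 Y53.266
M4 S261
G01 X42.188 Y39.704 F3546
G01 X31.173 Y30.717 F3546
G01 X25.081 Y26.305 F3546
G01 X23.912 Y26.467 F3546
M5
G0 X0.000 Y0.000

1 u = 1 mm; y_m = 110.258 − y.

[1] `<path>` rectangle, #ff0000→engrave S261 F3546: (68.172,75.794) → (123.072,75.794) → (123.072,39.201) → (68.172,39.201) → (68.172,75.794) (closed)

[2] `<path>` quadratic bezier, #ff0000→engrave S261 F3546: (58.127,53.266) → (42.188,39.704) → (31.173,30.717) → (25.081,26.305) → (23.912,26.467)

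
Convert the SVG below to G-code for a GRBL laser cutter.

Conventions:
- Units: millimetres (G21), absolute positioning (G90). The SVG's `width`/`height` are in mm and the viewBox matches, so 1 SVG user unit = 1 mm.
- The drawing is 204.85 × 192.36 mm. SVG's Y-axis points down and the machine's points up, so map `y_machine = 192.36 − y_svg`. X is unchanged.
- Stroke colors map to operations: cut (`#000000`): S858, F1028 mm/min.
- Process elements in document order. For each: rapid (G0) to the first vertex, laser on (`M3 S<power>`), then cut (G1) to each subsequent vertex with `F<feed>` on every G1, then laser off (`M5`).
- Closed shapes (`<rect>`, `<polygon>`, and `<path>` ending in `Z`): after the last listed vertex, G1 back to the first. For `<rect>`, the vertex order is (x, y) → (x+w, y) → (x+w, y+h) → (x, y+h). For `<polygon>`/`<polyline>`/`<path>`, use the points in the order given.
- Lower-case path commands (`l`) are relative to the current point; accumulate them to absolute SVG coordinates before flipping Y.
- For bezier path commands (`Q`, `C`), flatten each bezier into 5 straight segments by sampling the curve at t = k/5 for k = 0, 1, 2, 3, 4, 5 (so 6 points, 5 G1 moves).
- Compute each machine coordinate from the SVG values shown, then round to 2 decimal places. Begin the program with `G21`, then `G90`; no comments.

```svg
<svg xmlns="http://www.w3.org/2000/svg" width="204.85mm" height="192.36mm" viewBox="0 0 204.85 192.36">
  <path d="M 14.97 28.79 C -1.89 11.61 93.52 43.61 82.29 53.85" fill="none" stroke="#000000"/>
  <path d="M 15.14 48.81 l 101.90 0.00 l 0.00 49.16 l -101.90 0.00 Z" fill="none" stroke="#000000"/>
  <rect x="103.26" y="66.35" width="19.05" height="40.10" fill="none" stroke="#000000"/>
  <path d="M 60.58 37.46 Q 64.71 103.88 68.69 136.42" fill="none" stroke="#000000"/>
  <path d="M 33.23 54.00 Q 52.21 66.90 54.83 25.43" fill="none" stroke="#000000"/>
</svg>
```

Since the viewBox matches the mm dimensions, user units are millimetres directly. The only transform is the Y-flip y_m = 192.36 − y_svg.

Shape 1 is a cubic bezier drawn with `<path>`. Its stroke #000000 means cut at S858, F1028. After flipping Y the toolpath is (14.97,163.57) → (16.58,168.54) → (34.62,165.12) → (58.59,156.70) → (77.98,146.70) → (82.29,138.51).

Shape 2 is a rectangle drawn with `<path>`. Its stroke #000000 means cut at S858, F1028. After flipping Y the toolpath is (15.14,143.55) → (117.04,143.55) → (117.04,94.39) → (15.14,94.39) → (15.14,143.55), returning to the start.

Shape 3 is a rectangle drawn with `<rect>`. Its stroke #000000 means cut at S858, F1028. After flipping Y the toolpath is (103.26,126.01) → (122.31,126.01) → (122.31,85.91) → (103.26,85.91) → (103.26,126.01), returning to the start.

Shape 4 is a quadratic bezier drawn with `<path>`. Its stroke #000000 means cut at S858, F1028. After flipping Y the toolpath is (60.58,154.90) → (62.23,129.69) → (63.86,107.18) → (65.48,87.39) → (67.09,70.31) → (68.69,55.94).

Shape 5 is a quadratic bezier drawn with `<path>`. Its stroke #000000 means cut at S858, F1028. After flipping Y the toolpath is (33.23,138.36) → (40.17,135.37) → (45.80,136.74) → (50.12,142.45) → (53.13,152.52) → (54.83,166.93).

G21
G90
G0 X14.97 Y163.57
M3 S858
G1 X16.58 Y168.54 F1028
G1 X34.62 Y165.12 F1028
G1 X58.59 Y156.70 F1028
G1 X77.98 Y146.70 F1028
G1 X82.29 Y138.51 F1028
M5
G0 X15.14 Y143.55
M3 S858
G1 X117.04 Y143.55 F1028
G1 X117.04 Y94.39 F1028
G1 X15.14 Y94.39 F1028
G1 X15.14 Y143.55 F1028
M5
G0 X103.26 Y126.01
M3 S858
G1 X122.31 Y126.01 F1028
G1 X122.31 Y85.91 F1028
G1 X103.26 Y85.91 F1028
G1 X103.26 Y126.01 F1028
M5
G0 X60.58 Y154.90
M3 S858
G1 X62.23 Y129.69 F1028
G1 X63.86 Y107.18 F1028
G1 X65.48 Y87.39 F1028
G1 X67.09 Y70.31 F1028
G1 X68.69 Y55.94 F1028
M5
G0 X33.23 Y138.36
M3 S858
G1 X40.17 Y135.37 F1028
G1 X45.80 Y136.74 F1028
G1 X50.12 Y142.45 F1028
G1 X53.13 Y152.52 F1028
G1 X54.83 Y166.93 F1028
M5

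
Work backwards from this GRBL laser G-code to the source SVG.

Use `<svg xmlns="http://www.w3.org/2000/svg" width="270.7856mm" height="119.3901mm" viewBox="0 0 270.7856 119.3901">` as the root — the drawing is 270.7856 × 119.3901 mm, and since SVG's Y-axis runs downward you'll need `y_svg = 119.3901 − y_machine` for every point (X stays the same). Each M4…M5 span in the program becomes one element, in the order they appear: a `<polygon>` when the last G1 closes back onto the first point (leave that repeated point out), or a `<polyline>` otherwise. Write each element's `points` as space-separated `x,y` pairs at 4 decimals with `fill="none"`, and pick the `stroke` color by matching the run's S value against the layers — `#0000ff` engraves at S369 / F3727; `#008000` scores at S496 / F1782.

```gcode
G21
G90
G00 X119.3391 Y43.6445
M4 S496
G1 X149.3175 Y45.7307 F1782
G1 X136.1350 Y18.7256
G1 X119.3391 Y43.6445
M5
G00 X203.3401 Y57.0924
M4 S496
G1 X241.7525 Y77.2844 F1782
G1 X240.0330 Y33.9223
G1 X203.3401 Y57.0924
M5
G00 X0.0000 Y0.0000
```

<svg xmlns="http://www.w3.org/2000/svg" width="270.7856mm" height="119.3901mm" viewBox="0 0 270.7856 119.3901">
  <polygon points="119.3391,75.7456 149.3175,73.6594 136.1350,100.6645" fill="none" stroke="#008000"/>
  <polygon points="203.3401,62.2977 241.7525,42.1057 240.0330,85.4678" fill="none" stroke="#008000"/>
</svg>

Machine Y-up, SVG Y-down with viewBox height 119.3901, so y_svg = 119.3901 − y_machine; X carries over. Every run uses S496, so all elements get stroke `#008000` (score).

Run 1: The run returns to its start, so emit a `<polygon>` with points (Y-flipped): 119.3391,75.7456 149.3175,73.6594 136.1350,100.6645.

Run 2: The run returns to its start, so emit a `<polygon>` with points (Y-flipped): 203.3401,62.2977 241.7525,42.1057 240.0330,85.4678.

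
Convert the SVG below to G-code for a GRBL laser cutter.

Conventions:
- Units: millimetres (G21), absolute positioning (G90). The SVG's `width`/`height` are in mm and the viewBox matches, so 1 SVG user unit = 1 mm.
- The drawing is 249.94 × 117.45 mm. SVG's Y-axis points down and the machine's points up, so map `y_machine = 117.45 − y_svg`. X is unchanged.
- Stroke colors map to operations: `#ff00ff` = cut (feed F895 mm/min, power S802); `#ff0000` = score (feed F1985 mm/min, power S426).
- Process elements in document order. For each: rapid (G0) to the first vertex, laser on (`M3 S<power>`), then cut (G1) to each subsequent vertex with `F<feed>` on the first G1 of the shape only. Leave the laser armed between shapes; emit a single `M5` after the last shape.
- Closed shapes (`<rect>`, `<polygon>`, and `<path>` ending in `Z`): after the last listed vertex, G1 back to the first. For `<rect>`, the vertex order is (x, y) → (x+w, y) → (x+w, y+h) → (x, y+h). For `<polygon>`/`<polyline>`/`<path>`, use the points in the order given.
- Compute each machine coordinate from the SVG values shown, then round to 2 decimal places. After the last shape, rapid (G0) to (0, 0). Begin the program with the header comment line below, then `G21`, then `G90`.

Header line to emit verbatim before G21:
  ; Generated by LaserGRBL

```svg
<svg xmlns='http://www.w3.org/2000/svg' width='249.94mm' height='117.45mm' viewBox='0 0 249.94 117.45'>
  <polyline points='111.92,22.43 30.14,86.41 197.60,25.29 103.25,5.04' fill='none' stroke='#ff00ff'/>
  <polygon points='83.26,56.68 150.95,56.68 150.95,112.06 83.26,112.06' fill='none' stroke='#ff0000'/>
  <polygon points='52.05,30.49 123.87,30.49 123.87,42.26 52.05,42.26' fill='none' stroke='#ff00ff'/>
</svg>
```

; Generated by LaserGRBL
G21
G90
G0 X111.92 Y95.02
M3 S802
G1 X30.14 Y31.04 F895
G1 X197.60 Y92.16
G1 X103.25 Y112.41
G0 X83.26 Y60.77
M3 S426
G1 X150.95 Y60.77 F1985
G1 X150.95 Y5.39
G1 X83.26 Y5.39
G1 X83.26 Y60.77
G0 X52.05 Y86.96
M3 S802
G1 X123.87 Y86.96 F895
G1 X123.87 Y75.19
G1 X52.05 Y75.19
G1 X52.05 Y86.96
M5
G0 X0.00 Y0.00

Since the viewBox matches the mm dimensions, user units are millimetres directly. The only transform is the Y-flip y_m = 117.45 − y_svg.

Shape 1 is a open polyline drawn with `<polyline>`. Its stroke #ff00ff means cut at S802, F895. After flipping Y the toolpath is (111.92,95.02) → (30.14,31.04) → (197.60,92.16) → (103.25,112.41).

Shape 2 is a rectangle drawn with `<polygon>`. Its stroke #ff0000 means score at S426, F1985. After flipping Y the toolpath is (83.26,60.77) → (150.95,60.77) → (150.95,5.39) → (83.26,5.39) → (83.26,60.77), returning to the start.

Shape 3 is a rectangle drawn with `<polygon>`. Its stroke #ff00ff means cut at S802, F895. After flipping Y the toolpath is (52.05,86.96) → (123.87,86.96) → (123.87,75.19) → (52.05,75.19) → (52.05,86.96), returning to the start.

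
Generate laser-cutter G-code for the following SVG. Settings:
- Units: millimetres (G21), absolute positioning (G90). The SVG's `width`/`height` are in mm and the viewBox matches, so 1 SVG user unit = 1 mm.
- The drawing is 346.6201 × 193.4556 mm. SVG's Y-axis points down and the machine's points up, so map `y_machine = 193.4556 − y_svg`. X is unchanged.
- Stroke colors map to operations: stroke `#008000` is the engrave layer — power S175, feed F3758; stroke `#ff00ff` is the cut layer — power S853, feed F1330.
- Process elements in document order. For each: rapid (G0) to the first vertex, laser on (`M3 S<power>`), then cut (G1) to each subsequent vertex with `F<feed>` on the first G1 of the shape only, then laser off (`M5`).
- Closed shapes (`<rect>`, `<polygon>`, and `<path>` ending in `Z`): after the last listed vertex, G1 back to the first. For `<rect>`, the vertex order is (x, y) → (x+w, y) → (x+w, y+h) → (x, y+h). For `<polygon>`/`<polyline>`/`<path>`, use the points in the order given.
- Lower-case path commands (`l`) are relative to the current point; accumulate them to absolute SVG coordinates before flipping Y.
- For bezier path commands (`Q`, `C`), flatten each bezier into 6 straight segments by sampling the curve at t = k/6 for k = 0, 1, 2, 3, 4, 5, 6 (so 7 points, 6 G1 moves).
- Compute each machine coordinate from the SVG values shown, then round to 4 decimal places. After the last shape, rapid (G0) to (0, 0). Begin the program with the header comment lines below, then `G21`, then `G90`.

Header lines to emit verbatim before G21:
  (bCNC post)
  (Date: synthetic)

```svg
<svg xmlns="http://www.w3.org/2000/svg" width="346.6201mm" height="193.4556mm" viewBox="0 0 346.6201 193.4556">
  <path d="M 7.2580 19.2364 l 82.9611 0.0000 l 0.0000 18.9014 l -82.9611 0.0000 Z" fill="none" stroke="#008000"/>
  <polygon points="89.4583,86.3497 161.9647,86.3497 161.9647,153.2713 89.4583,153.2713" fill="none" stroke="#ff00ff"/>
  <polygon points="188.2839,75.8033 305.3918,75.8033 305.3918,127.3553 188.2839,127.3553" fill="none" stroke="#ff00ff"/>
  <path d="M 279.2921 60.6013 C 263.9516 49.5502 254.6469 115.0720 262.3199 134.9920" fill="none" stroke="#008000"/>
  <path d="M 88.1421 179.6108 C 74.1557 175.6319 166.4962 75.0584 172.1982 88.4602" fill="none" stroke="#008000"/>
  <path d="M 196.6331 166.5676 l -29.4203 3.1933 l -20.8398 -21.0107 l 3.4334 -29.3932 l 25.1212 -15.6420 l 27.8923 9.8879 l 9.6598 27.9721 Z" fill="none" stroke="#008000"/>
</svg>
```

Since the viewBox matches the mm dimensions, user units are millimetres directly. The only transform is the Y-flip y_m = 193.4556 − y_svg.

Shape 1 is a rectangle drawn with `<path>`. Its stroke #008000 means engrave at S175, F3758. After flipping Y the toolpath is (7.2580,174.2192) → (90.2191,174.2192) → (90.2191,155.3178) → (7.2580,155.3178) → (7.2580,174.2192), returning to the start.

Shape 2 is a rectangle drawn with `<polygon>`. Its stroke #ff00ff means cut at S853, F1330. After flipping Y the toolpath is (89.4583,107.1059) → (161.9647,107.1059) → (161.9647,40.1843) → (89.4583,40.1843) → (89.4583,107.1059), returning to the start.

Shape 3 is a rectangle drawn with `<polygon>`. Its stroke #ff00ff means cut at S853, F1330. After flipping Y the toolpath is (188.2839,117.6523) → (305.3918,117.6523) → (305.3918,66.1003) → (188.2839,66.1003) → (188.2839,117.6523), returning to the start.

Shape 4 is a cubic bezier drawn with `<path>`. Its stroke #008000 means engrave at S175, F3758. After flipping Y the toolpath is (279.2921,132.8543) → (272.1755,132.5644) → (266.3688,122.9061) → (262.1759,107.2731) → (259.9009,89.0592) → (259.8476,71.6581) → (262.3199,58.4636).

Shape 5 is a cubic bezier drawn with `<path>`. Its stroke #008000 means engrave at S175, F3758. After flipping Y the toolpath is (88.1421,13.8448) → (89.1161,22.9089) → (102.4511,42.2230) → (122.7870,65.9379) → (144.7636,88.2043) → (163.0207,103.1732) → (172.1982,104.9954).

Shape 6 is a regular polygon drawn with `<path>`. Its stroke #008000 means engrave at S175, F3758. After flipping Y the toolpath is (196.6331,26.8880) → (167.2128,23.6947) → (146.3730,44.7054) → (149.8064,74.0986) → (174.9276,89.7406) → (202.8199,79.8527) → (212.4797,51.8806) → (196.6331,26.8880), returning to the start.

(bCNC post)
(Date: synthetic)
G21
G90
G0 X7.2580 Y174.2192
M3 S175
G1 X90.2191 Y174.2192 F3758
G1 X90.2191 Y155.3178
G1 X7.2580 Y155.3178
G1 X7.2580 Y174.2192
M5
G0 X89.4583 Y107.1059
M3 S853
G1 X161.9647 Y107.1059 F1330
G1 X161.9647 Y40.1843
G1 X89.4583 Y40.1843
G1 X89.4583 Y107.1059
M5
G0 X188.2839 Y117.6523
M3 S853
G1 X305.3918 Y117.6523 F1330
G1 X305.3918 Y66.1003
G1 X188.2839 Y66.1003
G1 X188.2839 Y117.6523
M5
G0 X279.2921 Y132.8543
M3 S175
G1 X272.1755 Y132.5644 F3758
G1 X266.3688 Y122.9061
G1 X262.1759 Y107.2731
G1 X259.9009 Y89.0592
G1 X259.8476 Y71.6581
G1 X262.3199 Y58.4636
M5
G0 X88.1421 Y13.8448
M3 S175
G1 X89.1161 Y22.9089 F3758
G1 X102.4511 Y42.2230
G1 X122.7870 Y65.9379
G1 X144.7636 Y88.2043
G1 X163.0207 Y103.1732
G1 X172.1982 Y104.9954
M5
G0 X196.6331 Y26.8880
M3 S175
G1 X167.2128 Y23.6947 F3758
G1 X146.3730 Y44.7054
G1 X149.8064 Y74.0986
G1 X174.9276 Y89.7406
G1 X202.8199 Y79.8527
G1 X212.4797 Y51.8806
G1 X196.6331 Y26.8880
M5
G0 X0.0000 Y0.0000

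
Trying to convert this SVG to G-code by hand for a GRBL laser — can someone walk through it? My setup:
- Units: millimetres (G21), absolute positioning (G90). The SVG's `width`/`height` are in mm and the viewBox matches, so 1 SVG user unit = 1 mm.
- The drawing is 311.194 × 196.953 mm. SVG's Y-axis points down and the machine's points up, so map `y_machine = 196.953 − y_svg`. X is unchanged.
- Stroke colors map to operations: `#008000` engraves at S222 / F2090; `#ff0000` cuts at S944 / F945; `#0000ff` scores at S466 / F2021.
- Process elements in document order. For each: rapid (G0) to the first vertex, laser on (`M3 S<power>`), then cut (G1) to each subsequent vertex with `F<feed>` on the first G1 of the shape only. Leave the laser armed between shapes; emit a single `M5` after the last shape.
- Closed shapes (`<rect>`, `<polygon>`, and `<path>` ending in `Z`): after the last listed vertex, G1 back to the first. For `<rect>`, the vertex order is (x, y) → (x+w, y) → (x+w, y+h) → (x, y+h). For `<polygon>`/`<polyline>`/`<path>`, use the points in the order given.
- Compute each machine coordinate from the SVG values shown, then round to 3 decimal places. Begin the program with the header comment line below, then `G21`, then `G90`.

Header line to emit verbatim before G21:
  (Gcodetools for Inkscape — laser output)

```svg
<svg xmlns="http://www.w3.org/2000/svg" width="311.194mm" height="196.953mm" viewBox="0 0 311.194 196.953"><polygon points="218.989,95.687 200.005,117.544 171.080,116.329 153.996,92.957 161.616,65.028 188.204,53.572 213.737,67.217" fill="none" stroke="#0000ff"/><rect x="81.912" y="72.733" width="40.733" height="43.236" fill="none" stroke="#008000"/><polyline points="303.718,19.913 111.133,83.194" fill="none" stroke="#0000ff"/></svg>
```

viewBox `0 0 311.194 196.953` with mm width/height → 1 unit = 1 mm. Flip: y_m = 196.953 − y_svg.

**Shape 1** — `<polygon>` regular polygon, stroke `#0000ff` → score (S466, F2021). Machine vertices: (218.989,101.266) → (200.005,79.409) → (171.080,80.624) → (153.996,103.996) → (161.616,131.925) → (188.204,143.381) → (213.737,129.736) → (218.989,101.266). Closed: final G1 returns to the first vertex.

**Shape 2** — `<rect>` rectangle, stroke `#008000` → engrave (S222, F2090). Machine vertices: (81.912,124.220) → (122.645,124.220) → (122.645,80.984) → (81.912,80.984) → (81.912,124.220). Closed: final G1 returns to the first vertex.

**Shape 3** — `<polyline>` line segment, stroke `#0000ff` → score (S466, F2021). Machine vertices: (303.718,177.040) → (111.133,113.759). Open path.

(Gcodetools for Inkscape — laser output)
G21
G90
G0 X218.989 Y101.266
M3 S466
G1 X200.005 Y79.409 F2021
G1 X171.080 Y80.624
G1 X153.996 Y103.996
G1 X161.616 Y131.925
G1 X188.204 Y143.381
G1 X213.737 Y129.736
G1 X218.989 Y101.266
G0 X81.912 Y124.220
M3 S222
G1 X122.645 Y124.220 F2090
G1 X122.645 Y80.984
G1 X81.912 Y80.984
G1 X81.912 Y124.220
G0 X303.718 Y177.040
M3 S466
G1 X111.133 Y113.759 F2021
M5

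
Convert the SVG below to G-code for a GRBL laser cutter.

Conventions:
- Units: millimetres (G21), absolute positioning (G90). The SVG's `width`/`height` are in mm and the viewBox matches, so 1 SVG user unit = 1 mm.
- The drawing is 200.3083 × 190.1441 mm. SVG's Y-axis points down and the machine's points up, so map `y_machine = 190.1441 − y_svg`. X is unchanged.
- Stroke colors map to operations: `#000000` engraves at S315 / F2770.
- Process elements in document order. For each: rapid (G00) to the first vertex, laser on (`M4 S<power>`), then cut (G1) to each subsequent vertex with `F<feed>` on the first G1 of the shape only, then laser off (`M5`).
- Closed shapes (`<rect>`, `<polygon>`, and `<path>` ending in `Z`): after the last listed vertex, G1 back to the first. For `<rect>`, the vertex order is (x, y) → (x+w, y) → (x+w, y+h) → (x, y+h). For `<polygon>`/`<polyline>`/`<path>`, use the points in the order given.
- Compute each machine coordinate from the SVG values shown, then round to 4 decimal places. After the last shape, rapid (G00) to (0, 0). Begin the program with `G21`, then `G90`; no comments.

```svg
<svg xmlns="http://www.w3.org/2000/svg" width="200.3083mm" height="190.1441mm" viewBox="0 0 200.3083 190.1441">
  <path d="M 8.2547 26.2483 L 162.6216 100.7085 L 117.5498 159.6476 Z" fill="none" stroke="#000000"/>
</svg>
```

G21
G90
G00 X8.2547 Y163.8958
M4 S315
G1 X162.6216 Y89.4356 F2770
G1 X117.5498 Y30.4965
G1 X8.2547 Y163.8958
M5
G00 X0.0000 Y0.0000

Since the viewBox matches the mm dimensions, user units are millimetres directly. The only transform is the Y-flip y_m = 190.1441 − y_svg.

Shape 1 is a closed polygon drawn with `<path>`. Its stroke #000000 means engrave at S315, F2770. After flipping Y the toolpath is (8.2547,163.8958) → (162.6216,89.4356) → (117.5498,30.4965) → (8.2547,163.8958), returning to the start.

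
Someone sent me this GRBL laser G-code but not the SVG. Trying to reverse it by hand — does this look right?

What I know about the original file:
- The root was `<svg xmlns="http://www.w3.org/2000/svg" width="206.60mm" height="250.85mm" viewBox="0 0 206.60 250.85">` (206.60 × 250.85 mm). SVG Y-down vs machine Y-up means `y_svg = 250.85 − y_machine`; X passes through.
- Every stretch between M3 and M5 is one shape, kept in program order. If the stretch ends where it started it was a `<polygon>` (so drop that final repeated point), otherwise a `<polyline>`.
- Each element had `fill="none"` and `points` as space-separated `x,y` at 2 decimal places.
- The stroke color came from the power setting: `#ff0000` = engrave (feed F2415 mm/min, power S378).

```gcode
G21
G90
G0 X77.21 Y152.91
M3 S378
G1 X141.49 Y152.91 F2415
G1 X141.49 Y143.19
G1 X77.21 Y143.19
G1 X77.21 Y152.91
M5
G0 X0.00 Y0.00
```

y_svg = 250.85 − y_m. Every run uses S378, so all elements get stroke `#ff0000` (engrave).

[1] closed run; points: 77.21,97.94 141.49,97.94 141.49,107.66 77.21,107.66

<svg xmlns="http://www.w3.org/2000/svg" width="206.60mm" height="250.85mm" viewBox="0 0 206.60 250.85">
  <polygon points="77.21,97.94 141.49,97.94 141.49,107.66 77.21,107.66" fill="none" stroke="#ff0000"/>
</svg>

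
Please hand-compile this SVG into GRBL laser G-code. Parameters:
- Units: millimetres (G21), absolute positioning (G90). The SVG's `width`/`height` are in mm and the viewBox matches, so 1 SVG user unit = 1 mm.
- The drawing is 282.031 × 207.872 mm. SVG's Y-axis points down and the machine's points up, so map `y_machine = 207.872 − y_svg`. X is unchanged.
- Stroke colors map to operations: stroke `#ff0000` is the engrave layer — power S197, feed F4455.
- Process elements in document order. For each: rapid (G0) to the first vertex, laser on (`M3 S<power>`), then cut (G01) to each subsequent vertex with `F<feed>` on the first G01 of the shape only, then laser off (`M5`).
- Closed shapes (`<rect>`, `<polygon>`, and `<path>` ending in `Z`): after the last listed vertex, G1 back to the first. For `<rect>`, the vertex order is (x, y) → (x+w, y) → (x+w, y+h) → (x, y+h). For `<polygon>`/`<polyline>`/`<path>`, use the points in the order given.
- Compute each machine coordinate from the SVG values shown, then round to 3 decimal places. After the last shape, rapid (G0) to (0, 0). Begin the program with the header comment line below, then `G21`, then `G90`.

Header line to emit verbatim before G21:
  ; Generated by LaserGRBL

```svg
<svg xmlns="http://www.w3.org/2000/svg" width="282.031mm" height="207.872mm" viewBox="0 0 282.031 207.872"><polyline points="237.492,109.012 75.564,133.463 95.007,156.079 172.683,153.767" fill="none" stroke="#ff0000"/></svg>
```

1 u = 1 mm; y_m = 207.872 − y.

[1] `<polyline>` open polyline, #ff0000→engrave S197 F4455: (237.492,98.860) → (75.564,74.409) → (95.007,51.793) → (172.683,54.105)

; Generated by LaserGRBL
G21
G90
G0 X237.492 Y98.860
M3 S197
G01 X75.564 Y74.409 F4455
G01 X95.007 Y51.793
G01 X172.683 Y54.105
M5
G0 X0.000 Y0.000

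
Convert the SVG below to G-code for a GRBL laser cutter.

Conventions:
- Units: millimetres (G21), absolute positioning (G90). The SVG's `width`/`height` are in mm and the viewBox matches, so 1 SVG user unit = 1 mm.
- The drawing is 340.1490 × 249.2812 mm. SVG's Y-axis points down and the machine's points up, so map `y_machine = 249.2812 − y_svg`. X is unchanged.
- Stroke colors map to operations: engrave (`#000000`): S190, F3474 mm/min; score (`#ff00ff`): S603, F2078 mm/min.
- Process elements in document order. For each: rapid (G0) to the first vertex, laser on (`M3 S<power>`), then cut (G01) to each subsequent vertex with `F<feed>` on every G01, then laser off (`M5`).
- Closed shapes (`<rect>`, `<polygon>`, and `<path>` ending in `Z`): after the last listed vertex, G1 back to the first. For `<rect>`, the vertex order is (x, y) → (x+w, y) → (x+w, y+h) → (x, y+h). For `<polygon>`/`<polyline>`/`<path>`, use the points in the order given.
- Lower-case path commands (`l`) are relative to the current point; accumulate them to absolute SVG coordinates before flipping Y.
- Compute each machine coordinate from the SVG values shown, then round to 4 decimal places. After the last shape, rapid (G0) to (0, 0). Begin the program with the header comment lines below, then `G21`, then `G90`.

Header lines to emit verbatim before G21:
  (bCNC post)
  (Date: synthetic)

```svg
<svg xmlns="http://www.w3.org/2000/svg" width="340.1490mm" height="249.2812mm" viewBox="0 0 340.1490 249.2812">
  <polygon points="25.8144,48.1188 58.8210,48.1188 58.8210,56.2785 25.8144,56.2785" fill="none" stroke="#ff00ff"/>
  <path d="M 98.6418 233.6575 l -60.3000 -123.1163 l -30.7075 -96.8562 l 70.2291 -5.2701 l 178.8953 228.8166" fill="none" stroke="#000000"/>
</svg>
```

(bCNC post)
(Date: synthetic)
G21
G90
G0 X25.8144 Y201.1624
M3 S603
G01 X58.8210 Y201.1624 F2078
G01 X58.8210 Y193.0027 F2078
G01 X25.8144 Y193.0027 F2078
G01 X25.8144 Y201.1624 F2078
M5
G0 X98.6418 Y15.6237
M3 S190
G01 X38.3418 Y138.7400 F3474
G01 X7.6343 Y235.5962 F3474
G01 X77.8634 Y240.8663 F3474
G01 X256.7587 Y12.0497 F3474
M5
G0 X0.0000 Y0.0000

Since the viewBox matches the mm dimensions, user units are millimetres directly. The only transform is the Y-flip y_m = 249.2812 − y_svg.

Shape 1 is a rectangle drawn with `<polygon>`. Its stroke #ff00ff means score at S603, F2078. After flipping Y the toolpath is (25.8144,201.1624) → (58.8210,201.1624) → (58.8210,193.0027) → (25.8144,193.0027) → (25.8144,201.1624), returning to the start.

Shape 2 is a open polyline drawn with `<path>`. Its stroke #000000 means engrave at S190, F3474. After flipping Y the toolpath is (98.6418,15.6237) → (38.3418,138.7400) → (7.6343,235.5962) → (77.8634,240.8663) → (256.7587,12.0497).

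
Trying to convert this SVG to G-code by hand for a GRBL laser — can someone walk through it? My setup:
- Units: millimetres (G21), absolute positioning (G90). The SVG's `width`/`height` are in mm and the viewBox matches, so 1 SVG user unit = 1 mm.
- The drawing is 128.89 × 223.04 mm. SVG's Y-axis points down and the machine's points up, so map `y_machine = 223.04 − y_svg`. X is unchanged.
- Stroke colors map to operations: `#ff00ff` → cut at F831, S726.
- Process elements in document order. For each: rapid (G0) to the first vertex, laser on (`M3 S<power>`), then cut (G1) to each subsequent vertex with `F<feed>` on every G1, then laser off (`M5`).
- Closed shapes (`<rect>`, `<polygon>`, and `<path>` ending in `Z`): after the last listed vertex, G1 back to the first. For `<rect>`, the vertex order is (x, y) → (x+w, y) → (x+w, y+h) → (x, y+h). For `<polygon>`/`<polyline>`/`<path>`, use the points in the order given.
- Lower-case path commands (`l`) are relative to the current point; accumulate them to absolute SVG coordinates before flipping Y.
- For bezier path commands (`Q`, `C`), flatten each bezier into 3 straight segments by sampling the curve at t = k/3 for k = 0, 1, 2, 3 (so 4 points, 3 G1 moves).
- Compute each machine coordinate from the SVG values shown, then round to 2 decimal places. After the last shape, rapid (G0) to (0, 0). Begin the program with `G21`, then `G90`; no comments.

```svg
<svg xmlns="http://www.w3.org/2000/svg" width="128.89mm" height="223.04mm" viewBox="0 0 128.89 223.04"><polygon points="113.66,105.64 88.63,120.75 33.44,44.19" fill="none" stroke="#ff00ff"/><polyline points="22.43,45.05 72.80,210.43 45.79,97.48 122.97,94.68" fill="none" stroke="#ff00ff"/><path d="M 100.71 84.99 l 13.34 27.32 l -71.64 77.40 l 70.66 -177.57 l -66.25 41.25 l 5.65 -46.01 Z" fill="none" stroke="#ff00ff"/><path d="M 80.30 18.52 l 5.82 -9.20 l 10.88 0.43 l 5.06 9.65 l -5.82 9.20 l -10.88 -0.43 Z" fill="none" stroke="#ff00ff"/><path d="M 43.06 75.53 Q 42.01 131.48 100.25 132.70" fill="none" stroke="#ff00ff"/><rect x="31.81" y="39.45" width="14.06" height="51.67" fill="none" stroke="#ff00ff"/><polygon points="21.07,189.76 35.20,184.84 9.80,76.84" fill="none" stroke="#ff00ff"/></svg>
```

G21
G90
G0 X113.66 Y117.40
M3 S726
G1 X88.63 Y102.29 F831
G1 X33.44 Y178.85 F831
G1 X113.66 Y117.40 F831
M5
G0 X22.43 Y177.99
M3 S726
G1 X72.80 Y12.61 F831
G1 X45.79 Y125.56 F831
G1 X122.97 Y128.36 F831
M5
G0 X100.71 Y138.05
M3 S726
G1 X114.05 Y110.73 F831
G1 X42.41 Y33.33 F831
G1 X113.07 Y210.90 F831
G1 X46.82 Y169.65 F831
G1 X52.47 Y215.66 F831
G1 X100.71 Y138.05 F831
M5
G0 X80.30 Y204.52
M3 S726
G1 X86.12 Y213.72 F831
G1 X97.00 Y213.29 F831
G1 X102.06 Y203.64 F831
G1 X96.24 Y194.44 F831
G1 X85.36 Y194.87 F831
G1 X80.30 Y204.52 F831
M5
G0 X43.06 Y147.51
M3 S726
G1 X48.95 Y116.29 F831
G1 X68.01 Y97.23 F831
G1 X100.25 Y90.34 F831
M5
G0 X31.81 Y183.59
M3 S726
G1 X45.87 Y183.59 F831
G1 X45.87 Y131.92 F831
G1 X31.81 Y131.92 F831
G1 X31.81 Y183.59 F831
M5
G0 X21.07 Y33.28
M3 S726
G1 X35.20 Y38.20 F831
G1 X9.80 Y146.20 F831
G1 X21.07 Y33.28 F831
M5
G0 X0.00 Y0.00

viewBox `0 0 128.89 223.04` with mm width/height → 1 unit = 1 mm. Flip: y_m = 223.04 − y_svg.

**Shape 1** — `<polygon>` closed polygon, stroke `#ff00ff` → cut (S726, F831). Machine vertices: (113.66,117.40) → (88.63,102.29) → (33.44,178.85) → (113.66,117.40). Closed: final G1 returns to the first vertex.

**Shape 2** — `<polyline>` open polyline, stroke `#ff00ff` → cut (S726, F831). Machine vertices: (22.43,177.99) → (72.80,12.61) → (45.79,125.56) → (122.97,128.36). Open path.

**Shape 3** — `<path>` closed polygon, stroke `#ff00ff` → cut (S726, F831). Machine vertices: (100.71,138.05) → (114.05,110.73) → (42.41,33.33) → (113.07,210.90) → (46.82,169.65) → (52.47,215.66) → (100.71,138.05). Closed: final G1 returns to the first vertex.

**Shape 4** — `<path>` regular polygon, stroke `#ff00ff` → cut (S726, F831). Machine vertices: (80.30,204.52) → (86.12,213.72) → (97.00,213.29) → (102.06,203.64) → (96.24,194.44) → (85.36,194.87) → (80.30,204.52). Closed: final G1 returns to the first vertex.

**Shape 5** — `<path>` quadratic bezier, stroke `#ff00ff` → cut (S726, F831). Control points (SVG): P0=(43.06,75.53), P1=(42.01,131.48), P2=(100.25,132.70); sampled at t=k/3. Machine vertices: (43.06,147.51) → (48.95,116.29) → (68.01,97.23) → (100.25,90.34). Open path.

**Shape 6** — `<rect>` rectangle, stroke `#ff00ff` → cut (S726, F831). Machine vertices: (31.81,183.59) → (45.87,183.59) → (45.87,131.92) → (31.81,131.92) → (31.81,183.59). Closed: final G1 returns to the first vertex.

**Shape 7** — `<polygon>` closed polygon, stroke `#ff00ff` → cut (S726, F831). Machine vertices: (21.07,33.28) → (35.20,38.20) → (9.80,146.20) → (21.07,33.28). Closed: final G1 returns to the first vertex.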